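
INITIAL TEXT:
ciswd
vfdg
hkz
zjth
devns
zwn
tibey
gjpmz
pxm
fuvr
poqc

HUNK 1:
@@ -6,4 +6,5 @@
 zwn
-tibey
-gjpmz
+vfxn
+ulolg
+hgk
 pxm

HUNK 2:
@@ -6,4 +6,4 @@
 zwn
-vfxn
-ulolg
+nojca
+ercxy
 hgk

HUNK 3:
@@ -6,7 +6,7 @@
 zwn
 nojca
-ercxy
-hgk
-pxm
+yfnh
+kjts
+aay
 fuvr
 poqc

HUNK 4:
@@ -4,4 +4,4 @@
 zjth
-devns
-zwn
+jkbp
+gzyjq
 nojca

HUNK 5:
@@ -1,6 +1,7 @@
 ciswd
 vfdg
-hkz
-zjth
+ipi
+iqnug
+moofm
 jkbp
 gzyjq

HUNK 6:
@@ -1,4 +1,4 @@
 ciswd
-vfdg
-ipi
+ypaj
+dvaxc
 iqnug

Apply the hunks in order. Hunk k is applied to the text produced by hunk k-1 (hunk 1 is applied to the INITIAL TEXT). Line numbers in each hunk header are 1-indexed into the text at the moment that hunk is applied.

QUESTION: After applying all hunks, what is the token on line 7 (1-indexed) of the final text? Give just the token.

Hunk 1: at line 6 remove [tibey,gjpmz] add [vfxn,ulolg,hgk] -> 12 lines: ciswd vfdg hkz zjth devns zwn vfxn ulolg hgk pxm fuvr poqc
Hunk 2: at line 6 remove [vfxn,ulolg] add [nojca,ercxy] -> 12 lines: ciswd vfdg hkz zjth devns zwn nojca ercxy hgk pxm fuvr poqc
Hunk 3: at line 6 remove [ercxy,hgk,pxm] add [yfnh,kjts,aay] -> 12 lines: ciswd vfdg hkz zjth devns zwn nojca yfnh kjts aay fuvr poqc
Hunk 4: at line 4 remove [devns,zwn] add [jkbp,gzyjq] -> 12 lines: ciswd vfdg hkz zjth jkbp gzyjq nojca yfnh kjts aay fuvr poqc
Hunk 5: at line 1 remove [hkz,zjth] add [ipi,iqnug,moofm] -> 13 lines: ciswd vfdg ipi iqnug moofm jkbp gzyjq nojca yfnh kjts aay fuvr poqc
Hunk 6: at line 1 remove [vfdg,ipi] add [ypaj,dvaxc] -> 13 lines: ciswd ypaj dvaxc iqnug moofm jkbp gzyjq nojca yfnh kjts aay fuvr poqc
Final line 7: gzyjq

Answer: gzyjq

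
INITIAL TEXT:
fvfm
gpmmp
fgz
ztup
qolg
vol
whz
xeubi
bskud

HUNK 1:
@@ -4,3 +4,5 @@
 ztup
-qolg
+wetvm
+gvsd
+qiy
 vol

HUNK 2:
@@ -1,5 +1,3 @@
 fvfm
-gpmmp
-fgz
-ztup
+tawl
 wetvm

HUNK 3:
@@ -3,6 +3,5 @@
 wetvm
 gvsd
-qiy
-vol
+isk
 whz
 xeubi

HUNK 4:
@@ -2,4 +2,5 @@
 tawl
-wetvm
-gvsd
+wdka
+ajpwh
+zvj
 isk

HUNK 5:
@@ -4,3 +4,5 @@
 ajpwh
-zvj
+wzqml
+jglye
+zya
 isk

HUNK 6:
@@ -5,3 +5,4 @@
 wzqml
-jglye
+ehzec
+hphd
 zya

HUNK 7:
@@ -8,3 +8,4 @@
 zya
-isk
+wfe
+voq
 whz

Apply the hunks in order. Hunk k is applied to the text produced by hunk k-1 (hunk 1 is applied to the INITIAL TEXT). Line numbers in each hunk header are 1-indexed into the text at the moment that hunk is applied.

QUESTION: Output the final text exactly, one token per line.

Answer: fvfm
tawl
wdka
ajpwh
wzqml
ehzec
hphd
zya
wfe
voq
whz
xeubi
bskud

Derivation:
Hunk 1: at line 4 remove [qolg] add [wetvm,gvsd,qiy] -> 11 lines: fvfm gpmmp fgz ztup wetvm gvsd qiy vol whz xeubi bskud
Hunk 2: at line 1 remove [gpmmp,fgz,ztup] add [tawl] -> 9 lines: fvfm tawl wetvm gvsd qiy vol whz xeubi bskud
Hunk 3: at line 3 remove [qiy,vol] add [isk] -> 8 lines: fvfm tawl wetvm gvsd isk whz xeubi bskud
Hunk 4: at line 2 remove [wetvm,gvsd] add [wdka,ajpwh,zvj] -> 9 lines: fvfm tawl wdka ajpwh zvj isk whz xeubi bskud
Hunk 5: at line 4 remove [zvj] add [wzqml,jglye,zya] -> 11 lines: fvfm tawl wdka ajpwh wzqml jglye zya isk whz xeubi bskud
Hunk 6: at line 5 remove [jglye] add [ehzec,hphd] -> 12 lines: fvfm tawl wdka ajpwh wzqml ehzec hphd zya isk whz xeubi bskud
Hunk 7: at line 8 remove [isk] add [wfe,voq] -> 13 lines: fvfm tawl wdka ajpwh wzqml ehzec hphd zya wfe voq whz xeubi bskud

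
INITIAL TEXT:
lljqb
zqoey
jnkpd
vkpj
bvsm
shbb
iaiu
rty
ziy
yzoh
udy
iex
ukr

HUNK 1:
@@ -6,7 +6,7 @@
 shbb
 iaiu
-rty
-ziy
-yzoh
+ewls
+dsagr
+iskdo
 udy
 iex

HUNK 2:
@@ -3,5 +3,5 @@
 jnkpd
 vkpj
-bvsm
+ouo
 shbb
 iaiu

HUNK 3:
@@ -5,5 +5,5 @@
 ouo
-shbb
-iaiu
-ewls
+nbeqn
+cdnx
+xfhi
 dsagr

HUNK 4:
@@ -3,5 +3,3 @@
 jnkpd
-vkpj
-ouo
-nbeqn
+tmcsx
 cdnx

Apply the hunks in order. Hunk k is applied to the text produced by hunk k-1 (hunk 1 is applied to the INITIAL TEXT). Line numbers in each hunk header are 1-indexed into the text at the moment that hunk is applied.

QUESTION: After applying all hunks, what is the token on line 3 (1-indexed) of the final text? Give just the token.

Answer: jnkpd

Derivation:
Hunk 1: at line 6 remove [rty,ziy,yzoh] add [ewls,dsagr,iskdo] -> 13 lines: lljqb zqoey jnkpd vkpj bvsm shbb iaiu ewls dsagr iskdo udy iex ukr
Hunk 2: at line 3 remove [bvsm] add [ouo] -> 13 lines: lljqb zqoey jnkpd vkpj ouo shbb iaiu ewls dsagr iskdo udy iex ukr
Hunk 3: at line 5 remove [shbb,iaiu,ewls] add [nbeqn,cdnx,xfhi] -> 13 lines: lljqb zqoey jnkpd vkpj ouo nbeqn cdnx xfhi dsagr iskdo udy iex ukr
Hunk 4: at line 3 remove [vkpj,ouo,nbeqn] add [tmcsx] -> 11 lines: lljqb zqoey jnkpd tmcsx cdnx xfhi dsagr iskdo udy iex ukr
Final line 3: jnkpd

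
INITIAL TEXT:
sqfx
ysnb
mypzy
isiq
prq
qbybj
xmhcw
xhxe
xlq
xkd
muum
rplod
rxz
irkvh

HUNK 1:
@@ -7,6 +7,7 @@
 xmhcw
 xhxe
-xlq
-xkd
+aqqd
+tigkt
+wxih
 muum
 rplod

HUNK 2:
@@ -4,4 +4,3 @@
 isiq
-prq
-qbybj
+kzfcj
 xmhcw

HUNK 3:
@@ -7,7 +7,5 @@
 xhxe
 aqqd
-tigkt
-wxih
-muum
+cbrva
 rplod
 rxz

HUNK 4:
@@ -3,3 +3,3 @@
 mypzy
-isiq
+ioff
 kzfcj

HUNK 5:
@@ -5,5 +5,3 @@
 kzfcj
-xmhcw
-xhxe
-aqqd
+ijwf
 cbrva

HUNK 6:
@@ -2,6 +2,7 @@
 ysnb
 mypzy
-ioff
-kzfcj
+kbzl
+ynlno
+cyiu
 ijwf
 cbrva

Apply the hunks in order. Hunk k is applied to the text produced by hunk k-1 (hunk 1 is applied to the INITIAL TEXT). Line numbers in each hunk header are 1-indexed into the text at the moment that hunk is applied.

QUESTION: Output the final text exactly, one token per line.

Hunk 1: at line 7 remove [xlq,xkd] add [aqqd,tigkt,wxih] -> 15 lines: sqfx ysnb mypzy isiq prq qbybj xmhcw xhxe aqqd tigkt wxih muum rplod rxz irkvh
Hunk 2: at line 4 remove [prq,qbybj] add [kzfcj] -> 14 lines: sqfx ysnb mypzy isiq kzfcj xmhcw xhxe aqqd tigkt wxih muum rplod rxz irkvh
Hunk 3: at line 7 remove [tigkt,wxih,muum] add [cbrva] -> 12 lines: sqfx ysnb mypzy isiq kzfcj xmhcw xhxe aqqd cbrva rplod rxz irkvh
Hunk 4: at line 3 remove [isiq] add [ioff] -> 12 lines: sqfx ysnb mypzy ioff kzfcj xmhcw xhxe aqqd cbrva rplod rxz irkvh
Hunk 5: at line 5 remove [xmhcw,xhxe,aqqd] add [ijwf] -> 10 lines: sqfx ysnb mypzy ioff kzfcj ijwf cbrva rplod rxz irkvh
Hunk 6: at line 2 remove [ioff,kzfcj] add [kbzl,ynlno,cyiu] -> 11 lines: sqfx ysnb mypzy kbzl ynlno cyiu ijwf cbrva rplod rxz irkvh

Answer: sqfx
ysnb
mypzy
kbzl
ynlno
cyiu
ijwf
cbrva
rplod
rxz
irkvh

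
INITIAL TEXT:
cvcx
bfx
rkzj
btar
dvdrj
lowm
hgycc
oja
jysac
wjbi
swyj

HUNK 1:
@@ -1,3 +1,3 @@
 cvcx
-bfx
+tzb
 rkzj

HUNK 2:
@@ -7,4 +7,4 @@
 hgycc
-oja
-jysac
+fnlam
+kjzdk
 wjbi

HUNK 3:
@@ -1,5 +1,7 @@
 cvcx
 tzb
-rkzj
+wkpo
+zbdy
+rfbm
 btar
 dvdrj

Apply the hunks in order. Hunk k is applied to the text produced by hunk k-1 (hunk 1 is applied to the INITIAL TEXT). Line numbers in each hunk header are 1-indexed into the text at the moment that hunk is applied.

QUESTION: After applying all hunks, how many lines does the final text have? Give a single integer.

Answer: 13

Derivation:
Hunk 1: at line 1 remove [bfx] add [tzb] -> 11 lines: cvcx tzb rkzj btar dvdrj lowm hgycc oja jysac wjbi swyj
Hunk 2: at line 7 remove [oja,jysac] add [fnlam,kjzdk] -> 11 lines: cvcx tzb rkzj btar dvdrj lowm hgycc fnlam kjzdk wjbi swyj
Hunk 3: at line 1 remove [rkzj] add [wkpo,zbdy,rfbm] -> 13 lines: cvcx tzb wkpo zbdy rfbm btar dvdrj lowm hgycc fnlam kjzdk wjbi swyj
Final line count: 13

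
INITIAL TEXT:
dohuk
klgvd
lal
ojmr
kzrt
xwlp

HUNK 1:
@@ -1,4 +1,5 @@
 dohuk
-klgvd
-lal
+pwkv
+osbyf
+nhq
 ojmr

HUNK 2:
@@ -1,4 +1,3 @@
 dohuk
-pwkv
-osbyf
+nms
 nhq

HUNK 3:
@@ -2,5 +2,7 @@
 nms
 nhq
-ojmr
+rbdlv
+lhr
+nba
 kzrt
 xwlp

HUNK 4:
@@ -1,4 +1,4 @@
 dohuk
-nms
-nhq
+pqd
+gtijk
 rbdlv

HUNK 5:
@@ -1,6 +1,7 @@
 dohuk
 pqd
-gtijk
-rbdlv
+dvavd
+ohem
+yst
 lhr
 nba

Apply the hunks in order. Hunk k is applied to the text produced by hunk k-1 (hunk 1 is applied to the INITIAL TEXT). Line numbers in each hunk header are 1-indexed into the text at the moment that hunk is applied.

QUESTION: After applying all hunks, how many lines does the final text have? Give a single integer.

Hunk 1: at line 1 remove [klgvd,lal] add [pwkv,osbyf,nhq] -> 7 lines: dohuk pwkv osbyf nhq ojmr kzrt xwlp
Hunk 2: at line 1 remove [pwkv,osbyf] add [nms] -> 6 lines: dohuk nms nhq ojmr kzrt xwlp
Hunk 3: at line 2 remove [ojmr] add [rbdlv,lhr,nba] -> 8 lines: dohuk nms nhq rbdlv lhr nba kzrt xwlp
Hunk 4: at line 1 remove [nms,nhq] add [pqd,gtijk] -> 8 lines: dohuk pqd gtijk rbdlv lhr nba kzrt xwlp
Hunk 5: at line 1 remove [gtijk,rbdlv] add [dvavd,ohem,yst] -> 9 lines: dohuk pqd dvavd ohem yst lhr nba kzrt xwlp
Final line count: 9

Answer: 9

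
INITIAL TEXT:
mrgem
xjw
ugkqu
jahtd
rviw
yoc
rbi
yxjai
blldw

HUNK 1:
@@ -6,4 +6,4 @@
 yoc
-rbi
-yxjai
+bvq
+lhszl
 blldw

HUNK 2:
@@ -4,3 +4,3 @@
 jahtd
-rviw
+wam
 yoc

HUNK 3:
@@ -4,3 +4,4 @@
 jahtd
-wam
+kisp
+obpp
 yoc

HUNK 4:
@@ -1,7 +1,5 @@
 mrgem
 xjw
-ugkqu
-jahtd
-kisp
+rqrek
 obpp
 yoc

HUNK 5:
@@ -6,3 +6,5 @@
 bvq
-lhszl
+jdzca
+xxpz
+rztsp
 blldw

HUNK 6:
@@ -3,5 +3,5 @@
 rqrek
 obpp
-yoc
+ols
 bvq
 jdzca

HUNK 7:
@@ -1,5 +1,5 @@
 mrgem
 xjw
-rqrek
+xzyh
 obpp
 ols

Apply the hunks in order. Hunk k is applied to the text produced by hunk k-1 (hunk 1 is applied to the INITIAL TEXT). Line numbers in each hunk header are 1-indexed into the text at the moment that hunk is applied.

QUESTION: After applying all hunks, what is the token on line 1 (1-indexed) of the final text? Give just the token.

Hunk 1: at line 6 remove [rbi,yxjai] add [bvq,lhszl] -> 9 lines: mrgem xjw ugkqu jahtd rviw yoc bvq lhszl blldw
Hunk 2: at line 4 remove [rviw] add [wam] -> 9 lines: mrgem xjw ugkqu jahtd wam yoc bvq lhszl blldw
Hunk 3: at line 4 remove [wam] add [kisp,obpp] -> 10 lines: mrgem xjw ugkqu jahtd kisp obpp yoc bvq lhszl blldw
Hunk 4: at line 1 remove [ugkqu,jahtd,kisp] add [rqrek] -> 8 lines: mrgem xjw rqrek obpp yoc bvq lhszl blldw
Hunk 5: at line 6 remove [lhszl] add [jdzca,xxpz,rztsp] -> 10 lines: mrgem xjw rqrek obpp yoc bvq jdzca xxpz rztsp blldw
Hunk 6: at line 3 remove [yoc] add [ols] -> 10 lines: mrgem xjw rqrek obpp ols bvq jdzca xxpz rztsp blldw
Hunk 7: at line 1 remove [rqrek] add [xzyh] -> 10 lines: mrgem xjw xzyh obpp ols bvq jdzca xxpz rztsp blldw
Final line 1: mrgem

Answer: mrgem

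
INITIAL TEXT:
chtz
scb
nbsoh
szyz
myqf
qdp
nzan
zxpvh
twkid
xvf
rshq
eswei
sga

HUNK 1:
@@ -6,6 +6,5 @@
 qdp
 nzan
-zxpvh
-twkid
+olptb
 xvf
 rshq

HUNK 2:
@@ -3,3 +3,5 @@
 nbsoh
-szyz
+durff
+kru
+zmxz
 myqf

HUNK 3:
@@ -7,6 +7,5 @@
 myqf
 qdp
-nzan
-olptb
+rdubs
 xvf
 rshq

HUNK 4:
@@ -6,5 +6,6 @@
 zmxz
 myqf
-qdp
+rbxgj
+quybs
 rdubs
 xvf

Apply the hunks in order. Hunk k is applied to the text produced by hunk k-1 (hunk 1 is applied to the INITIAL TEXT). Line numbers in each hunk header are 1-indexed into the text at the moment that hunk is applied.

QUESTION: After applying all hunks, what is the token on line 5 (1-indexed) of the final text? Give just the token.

Hunk 1: at line 6 remove [zxpvh,twkid] add [olptb] -> 12 lines: chtz scb nbsoh szyz myqf qdp nzan olptb xvf rshq eswei sga
Hunk 2: at line 3 remove [szyz] add [durff,kru,zmxz] -> 14 lines: chtz scb nbsoh durff kru zmxz myqf qdp nzan olptb xvf rshq eswei sga
Hunk 3: at line 7 remove [nzan,olptb] add [rdubs] -> 13 lines: chtz scb nbsoh durff kru zmxz myqf qdp rdubs xvf rshq eswei sga
Hunk 4: at line 6 remove [qdp] add [rbxgj,quybs] -> 14 lines: chtz scb nbsoh durff kru zmxz myqf rbxgj quybs rdubs xvf rshq eswei sga
Final line 5: kru

Answer: kru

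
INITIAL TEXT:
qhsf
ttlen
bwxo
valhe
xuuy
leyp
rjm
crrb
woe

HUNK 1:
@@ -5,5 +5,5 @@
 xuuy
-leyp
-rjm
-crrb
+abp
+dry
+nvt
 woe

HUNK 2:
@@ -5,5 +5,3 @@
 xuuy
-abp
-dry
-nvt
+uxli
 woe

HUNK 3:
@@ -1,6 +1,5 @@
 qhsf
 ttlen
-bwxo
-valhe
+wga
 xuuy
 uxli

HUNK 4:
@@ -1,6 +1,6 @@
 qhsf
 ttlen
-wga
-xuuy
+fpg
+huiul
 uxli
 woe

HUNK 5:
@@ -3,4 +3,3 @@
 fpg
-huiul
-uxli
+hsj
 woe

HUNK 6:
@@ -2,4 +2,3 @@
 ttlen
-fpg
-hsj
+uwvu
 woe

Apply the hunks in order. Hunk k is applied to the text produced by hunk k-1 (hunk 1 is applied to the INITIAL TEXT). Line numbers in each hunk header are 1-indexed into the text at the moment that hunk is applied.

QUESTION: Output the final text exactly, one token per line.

Answer: qhsf
ttlen
uwvu
woe

Derivation:
Hunk 1: at line 5 remove [leyp,rjm,crrb] add [abp,dry,nvt] -> 9 lines: qhsf ttlen bwxo valhe xuuy abp dry nvt woe
Hunk 2: at line 5 remove [abp,dry,nvt] add [uxli] -> 7 lines: qhsf ttlen bwxo valhe xuuy uxli woe
Hunk 3: at line 1 remove [bwxo,valhe] add [wga] -> 6 lines: qhsf ttlen wga xuuy uxli woe
Hunk 4: at line 1 remove [wga,xuuy] add [fpg,huiul] -> 6 lines: qhsf ttlen fpg huiul uxli woe
Hunk 5: at line 3 remove [huiul,uxli] add [hsj] -> 5 lines: qhsf ttlen fpg hsj woe
Hunk 6: at line 2 remove [fpg,hsj] add [uwvu] -> 4 lines: qhsf ttlen uwvu woe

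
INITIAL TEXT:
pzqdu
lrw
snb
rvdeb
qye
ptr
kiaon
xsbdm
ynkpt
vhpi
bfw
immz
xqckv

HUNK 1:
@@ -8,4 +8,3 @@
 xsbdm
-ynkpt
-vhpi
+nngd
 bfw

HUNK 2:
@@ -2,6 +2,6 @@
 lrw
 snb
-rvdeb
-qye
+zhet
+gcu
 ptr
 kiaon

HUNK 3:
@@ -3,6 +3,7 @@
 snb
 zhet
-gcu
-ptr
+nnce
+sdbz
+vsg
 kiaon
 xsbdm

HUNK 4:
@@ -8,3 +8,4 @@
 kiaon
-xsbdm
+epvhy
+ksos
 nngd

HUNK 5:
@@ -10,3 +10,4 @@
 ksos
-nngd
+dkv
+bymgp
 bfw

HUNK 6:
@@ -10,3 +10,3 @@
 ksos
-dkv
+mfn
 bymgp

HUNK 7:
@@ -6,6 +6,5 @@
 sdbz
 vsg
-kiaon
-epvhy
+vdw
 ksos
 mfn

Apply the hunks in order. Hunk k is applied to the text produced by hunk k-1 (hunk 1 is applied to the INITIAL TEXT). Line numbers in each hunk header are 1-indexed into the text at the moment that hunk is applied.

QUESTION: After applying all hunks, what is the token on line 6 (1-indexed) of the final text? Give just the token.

Hunk 1: at line 8 remove [ynkpt,vhpi] add [nngd] -> 12 lines: pzqdu lrw snb rvdeb qye ptr kiaon xsbdm nngd bfw immz xqckv
Hunk 2: at line 2 remove [rvdeb,qye] add [zhet,gcu] -> 12 lines: pzqdu lrw snb zhet gcu ptr kiaon xsbdm nngd bfw immz xqckv
Hunk 3: at line 3 remove [gcu,ptr] add [nnce,sdbz,vsg] -> 13 lines: pzqdu lrw snb zhet nnce sdbz vsg kiaon xsbdm nngd bfw immz xqckv
Hunk 4: at line 8 remove [xsbdm] add [epvhy,ksos] -> 14 lines: pzqdu lrw snb zhet nnce sdbz vsg kiaon epvhy ksos nngd bfw immz xqckv
Hunk 5: at line 10 remove [nngd] add [dkv,bymgp] -> 15 lines: pzqdu lrw snb zhet nnce sdbz vsg kiaon epvhy ksos dkv bymgp bfw immz xqckv
Hunk 6: at line 10 remove [dkv] add [mfn] -> 15 lines: pzqdu lrw snb zhet nnce sdbz vsg kiaon epvhy ksos mfn bymgp bfw immz xqckv
Hunk 7: at line 6 remove [kiaon,epvhy] add [vdw] -> 14 lines: pzqdu lrw snb zhet nnce sdbz vsg vdw ksos mfn bymgp bfw immz xqckv
Final line 6: sdbz

Answer: sdbz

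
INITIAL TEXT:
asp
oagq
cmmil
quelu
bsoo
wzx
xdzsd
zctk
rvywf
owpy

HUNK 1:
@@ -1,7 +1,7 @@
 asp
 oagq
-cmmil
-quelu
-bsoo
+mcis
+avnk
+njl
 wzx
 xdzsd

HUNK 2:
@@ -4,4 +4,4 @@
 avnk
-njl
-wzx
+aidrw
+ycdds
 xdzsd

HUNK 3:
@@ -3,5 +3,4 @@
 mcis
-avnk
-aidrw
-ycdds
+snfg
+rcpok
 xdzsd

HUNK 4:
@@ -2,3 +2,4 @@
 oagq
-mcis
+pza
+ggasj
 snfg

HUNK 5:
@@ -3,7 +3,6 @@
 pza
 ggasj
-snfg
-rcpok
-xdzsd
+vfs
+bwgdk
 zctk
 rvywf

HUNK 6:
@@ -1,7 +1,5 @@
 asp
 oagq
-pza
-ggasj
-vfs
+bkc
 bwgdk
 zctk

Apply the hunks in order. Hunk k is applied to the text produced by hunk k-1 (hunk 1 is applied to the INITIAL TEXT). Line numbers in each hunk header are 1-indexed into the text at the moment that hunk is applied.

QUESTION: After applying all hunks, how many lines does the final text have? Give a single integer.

Hunk 1: at line 1 remove [cmmil,quelu,bsoo] add [mcis,avnk,njl] -> 10 lines: asp oagq mcis avnk njl wzx xdzsd zctk rvywf owpy
Hunk 2: at line 4 remove [njl,wzx] add [aidrw,ycdds] -> 10 lines: asp oagq mcis avnk aidrw ycdds xdzsd zctk rvywf owpy
Hunk 3: at line 3 remove [avnk,aidrw,ycdds] add [snfg,rcpok] -> 9 lines: asp oagq mcis snfg rcpok xdzsd zctk rvywf owpy
Hunk 4: at line 2 remove [mcis] add [pza,ggasj] -> 10 lines: asp oagq pza ggasj snfg rcpok xdzsd zctk rvywf owpy
Hunk 5: at line 3 remove [snfg,rcpok,xdzsd] add [vfs,bwgdk] -> 9 lines: asp oagq pza ggasj vfs bwgdk zctk rvywf owpy
Hunk 6: at line 1 remove [pza,ggasj,vfs] add [bkc] -> 7 lines: asp oagq bkc bwgdk zctk rvywf owpy
Final line count: 7

Answer: 7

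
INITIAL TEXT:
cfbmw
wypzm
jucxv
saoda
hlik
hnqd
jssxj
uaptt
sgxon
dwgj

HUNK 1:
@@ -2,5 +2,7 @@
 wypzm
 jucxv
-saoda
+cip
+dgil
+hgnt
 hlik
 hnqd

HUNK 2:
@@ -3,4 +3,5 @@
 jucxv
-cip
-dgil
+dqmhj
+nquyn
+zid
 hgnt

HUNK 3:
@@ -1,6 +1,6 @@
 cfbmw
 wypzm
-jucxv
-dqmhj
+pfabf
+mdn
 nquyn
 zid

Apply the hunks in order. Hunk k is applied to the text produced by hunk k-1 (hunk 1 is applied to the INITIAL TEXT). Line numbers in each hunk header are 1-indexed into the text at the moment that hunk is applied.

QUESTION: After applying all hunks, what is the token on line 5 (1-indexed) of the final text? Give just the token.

Answer: nquyn

Derivation:
Hunk 1: at line 2 remove [saoda] add [cip,dgil,hgnt] -> 12 lines: cfbmw wypzm jucxv cip dgil hgnt hlik hnqd jssxj uaptt sgxon dwgj
Hunk 2: at line 3 remove [cip,dgil] add [dqmhj,nquyn,zid] -> 13 lines: cfbmw wypzm jucxv dqmhj nquyn zid hgnt hlik hnqd jssxj uaptt sgxon dwgj
Hunk 3: at line 1 remove [jucxv,dqmhj] add [pfabf,mdn] -> 13 lines: cfbmw wypzm pfabf mdn nquyn zid hgnt hlik hnqd jssxj uaptt sgxon dwgj
Final line 5: nquyn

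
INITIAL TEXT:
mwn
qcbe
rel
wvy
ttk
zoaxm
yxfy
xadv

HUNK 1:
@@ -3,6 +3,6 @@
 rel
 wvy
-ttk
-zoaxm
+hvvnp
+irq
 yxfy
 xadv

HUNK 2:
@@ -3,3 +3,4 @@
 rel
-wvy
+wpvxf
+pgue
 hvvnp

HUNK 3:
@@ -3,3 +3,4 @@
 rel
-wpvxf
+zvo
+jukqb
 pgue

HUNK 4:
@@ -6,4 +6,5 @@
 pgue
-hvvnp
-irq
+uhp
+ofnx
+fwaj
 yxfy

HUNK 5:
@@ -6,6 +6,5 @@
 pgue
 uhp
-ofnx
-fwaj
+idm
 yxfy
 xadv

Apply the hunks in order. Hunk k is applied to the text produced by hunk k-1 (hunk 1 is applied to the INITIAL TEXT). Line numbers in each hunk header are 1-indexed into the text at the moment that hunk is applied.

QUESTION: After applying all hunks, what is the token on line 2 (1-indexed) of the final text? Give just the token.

Hunk 1: at line 3 remove [ttk,zoaxm] add [hvvnp,irq] -> 8 lines: mwn qcbe rel wvy hvvnp irq yxfy xadv
Hunk 2: at line 3 remove [wvy] add [wpvxf,pgue] -> 9 lines: mwn qcbe rel wpvxf pgue hvvnp irq yxfy xadv
Hunk 3: at line 3 remove [wpvxf] add [zvo,jukqb] -> 10 lines: mwn qcbe rel zvo jukqb pgue hvvnp irq yxfy xadv
Hunk 4: at line 6 remove [hvvnp,irq] add [uhp,ofnx,fwaj] -> 11 lines: mwn qcbe rel zvo jukqb pgue uhp ofnx fwaj yxfy xadv
Hunk 5: at line 6 remove [ofnx,fwaj] add [idm] -> 10 lines: mwn qcbe rel zvo jukqb pgue uhp idm yxfy xadv
Final line 2: qcbe

Answer: qcbe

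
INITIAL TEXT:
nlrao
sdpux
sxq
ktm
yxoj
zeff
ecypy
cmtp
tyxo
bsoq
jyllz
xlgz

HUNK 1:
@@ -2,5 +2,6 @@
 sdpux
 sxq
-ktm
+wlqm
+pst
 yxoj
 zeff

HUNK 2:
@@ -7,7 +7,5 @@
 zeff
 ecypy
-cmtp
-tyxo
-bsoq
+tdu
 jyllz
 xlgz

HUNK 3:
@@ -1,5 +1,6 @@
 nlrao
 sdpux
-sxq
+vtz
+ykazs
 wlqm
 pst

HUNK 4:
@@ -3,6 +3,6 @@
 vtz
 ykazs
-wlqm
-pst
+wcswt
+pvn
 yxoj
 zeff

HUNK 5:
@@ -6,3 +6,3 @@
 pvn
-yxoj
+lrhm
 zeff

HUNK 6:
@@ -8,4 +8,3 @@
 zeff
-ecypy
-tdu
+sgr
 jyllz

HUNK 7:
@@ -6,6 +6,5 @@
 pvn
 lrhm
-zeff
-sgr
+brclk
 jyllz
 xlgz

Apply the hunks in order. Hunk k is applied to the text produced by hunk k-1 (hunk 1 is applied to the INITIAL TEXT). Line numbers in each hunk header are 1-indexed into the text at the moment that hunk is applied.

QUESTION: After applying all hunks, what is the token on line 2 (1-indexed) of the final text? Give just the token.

Answer: sdpux

Derivation:
Hunk 1: at line 2 remove [ktm] add [wlqm,pst] -> 13 lines: nlrao sdpux sxq wlqm pst yxoj zeff ecypy cmtp tyxo bsoq jyllz xlgz
Hunk 2: at line 7 remove [cmtp,tyxo,bsoq] add [tdu] -> 11 lines: nlrao sdpux sxq wlqm pst yxoj zeff ecypy tdu jyllz xlgz
Hunk 3: at line 1 remove [sxq] add [vtz,ykazs] -> 12 lines: nlrao sdpux vtz ykazs wlqm pst yxoj zeff ecypy tdu jyllz xlgz
Hunk 4: at line 3 remove [wlqm,pst] add [wcswt,pvn] -> 12 lines: nlrao sdpux vtz ykazs wcswt pvn yxoj zeff ecypy tdu jyllz xlgz
Hunk 5: at line 6 remove [yxoj] add [lrhm] -> 12 lines: nlrao sdpux vtz ykazs wcswt pvn lrhm zeff ecypy tdu jyllz xlgz
Hunk 6: at line 8 remove [ecypy,tdu] add [sgr] -> 11 lines: nlrao sdpux vtz ykazs wcswt pvn lrhm zeff sgr jyllz xlgz
Hunk 7: at line 6 remove [zeff,sgr] add [brclk] -> 10 lines: nlrao sdpux vtz ykazs wcswt pvn lrhm brclk jyllz xlgz
Final line 2: sdpux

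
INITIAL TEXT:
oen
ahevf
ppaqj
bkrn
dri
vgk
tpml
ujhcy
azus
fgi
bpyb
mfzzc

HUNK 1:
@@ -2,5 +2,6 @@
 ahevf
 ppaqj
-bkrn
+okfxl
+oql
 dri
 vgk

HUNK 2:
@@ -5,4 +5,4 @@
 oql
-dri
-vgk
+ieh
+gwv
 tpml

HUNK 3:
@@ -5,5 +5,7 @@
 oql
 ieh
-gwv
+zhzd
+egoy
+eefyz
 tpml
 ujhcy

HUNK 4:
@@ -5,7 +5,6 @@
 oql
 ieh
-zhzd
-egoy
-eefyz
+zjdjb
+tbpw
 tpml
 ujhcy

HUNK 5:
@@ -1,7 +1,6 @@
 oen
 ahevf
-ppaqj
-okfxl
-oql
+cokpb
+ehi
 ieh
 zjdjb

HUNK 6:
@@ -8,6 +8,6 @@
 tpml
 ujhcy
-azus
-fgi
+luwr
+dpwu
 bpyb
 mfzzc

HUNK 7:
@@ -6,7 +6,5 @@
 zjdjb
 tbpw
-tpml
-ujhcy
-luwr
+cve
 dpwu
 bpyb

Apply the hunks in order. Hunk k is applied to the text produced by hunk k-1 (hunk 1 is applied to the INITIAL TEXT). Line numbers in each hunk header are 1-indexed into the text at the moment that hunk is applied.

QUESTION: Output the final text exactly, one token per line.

Answer: oen
ahevf
cokpb
ehi
ieh
zjdjb
tbpw
cve
dpwu
bpyb
mfzzc

Derivation:
Hunk 1: at line 2 remove [bkrn] add [okfxl,oql] -> 13 lines: oen ahevf ppaqj okfxl oql dri vgk tpml ujhcy azus fgi bpyb mfzzc
Hunk 2: at line 5 remove [dri,vgk] add [ieh,gwv] -> 13 lines: oen ahevf ppaqj okfxl oql ieh gwv tpml ujhcy azus fgi bpyb mfzzc
Hunk 3: at line 5 remove [gwv] add [zhzd,egoy,eefyz] -> 15 lines: oen ahevf ppaqj okfxl oql ieh zhzd egoy eefyz tpml ujhcy azus fgi bpyb mfzzc
Hunk 4: at line 5 remove [zhzd,egoy,eefyz] add [zjdjb,tbpw] -> 14 lines: oen ahevf ppaqj okfxl oql ieh zjdjb tbpw tpml ujhcy azus fgi bpyb mfzzc
Hunk 5: at line 1 remove [ppaqj,okfxl,oql] add [cokpb,ehi] -> 13 lines: oen ahevf cokpb ehi ieh zjdjb tbpw tpml ujhcy azus fgi bpyb mfzzc
Hunk 6: at line 8 remove [azus,fgi] add [luwr,dpwu] -> 13 lines: oen ahevf cokpb ehi ieh zjdjb tbpw tpml ujhcy luwr dpwu bpyb mfzzc
Hunk 7: at line 6 remove [tpml,ujhcy,luwr] add [cve] -> 11 lines: oen ahevf cokpb ehi ieh zjdjb tbpw cve dpwu bpyb mfzzc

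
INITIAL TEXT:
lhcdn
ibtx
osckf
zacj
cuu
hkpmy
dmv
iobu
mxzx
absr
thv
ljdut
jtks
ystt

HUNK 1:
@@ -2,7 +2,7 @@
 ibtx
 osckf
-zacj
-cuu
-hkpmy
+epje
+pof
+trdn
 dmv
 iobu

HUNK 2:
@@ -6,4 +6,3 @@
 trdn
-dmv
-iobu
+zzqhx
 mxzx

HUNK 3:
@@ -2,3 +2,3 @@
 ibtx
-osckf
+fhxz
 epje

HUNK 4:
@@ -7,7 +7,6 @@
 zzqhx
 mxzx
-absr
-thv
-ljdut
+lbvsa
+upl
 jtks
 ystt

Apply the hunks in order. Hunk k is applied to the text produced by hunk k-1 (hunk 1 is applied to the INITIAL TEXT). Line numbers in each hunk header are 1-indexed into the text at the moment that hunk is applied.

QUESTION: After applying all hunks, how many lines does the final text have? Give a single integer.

Answer: 12

Derivation:
Hunk 1: at line 2 remove [zacj,cuu,hkpmy] add [epje,pof,trdn] -> 14 lines: lhcdn ibtx osckf epje pof trdn dmv iobu mxzx absr thv ljdut jtks ystt
Hunk 2: at line 6 remove [dmv,iobu] add [zzqhx] -> 13 lines: lhcdn ibtx osckf epje pof trdn zzqhx mxzx absr thv ljdut jtks ystt
Hunk 3: at line 2 remove [osckf] add [fhxz] -> 13 lines: lhcdn ibtx fhxz epje pof trdn zzqhx mxzx absr thv ljdut jtks ystt
Hunk 4: at line 7 remove [absr,thv,ljdut] add [lbvsa,upl] -> 12 lines: lhcdn ibtx fhxz epje pof trdn zzqhx mxzx lbvsa upl jtks ystt
Final line count: 12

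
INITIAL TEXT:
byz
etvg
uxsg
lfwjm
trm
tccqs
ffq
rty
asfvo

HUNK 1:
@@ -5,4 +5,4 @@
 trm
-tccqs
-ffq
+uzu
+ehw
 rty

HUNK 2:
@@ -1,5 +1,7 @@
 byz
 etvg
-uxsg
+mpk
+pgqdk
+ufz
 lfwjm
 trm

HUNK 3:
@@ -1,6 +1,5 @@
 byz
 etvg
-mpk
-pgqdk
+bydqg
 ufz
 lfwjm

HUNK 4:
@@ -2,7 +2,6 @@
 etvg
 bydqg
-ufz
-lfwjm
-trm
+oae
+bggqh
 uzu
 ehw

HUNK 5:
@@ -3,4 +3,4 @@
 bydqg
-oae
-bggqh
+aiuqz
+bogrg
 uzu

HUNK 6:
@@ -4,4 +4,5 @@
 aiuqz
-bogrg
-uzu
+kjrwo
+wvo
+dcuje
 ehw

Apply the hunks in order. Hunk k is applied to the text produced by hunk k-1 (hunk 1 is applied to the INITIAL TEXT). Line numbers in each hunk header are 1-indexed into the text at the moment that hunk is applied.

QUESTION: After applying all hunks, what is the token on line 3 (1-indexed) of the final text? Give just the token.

Hunk 1: at line 5 remove [tccqs,ffq] add [uzu,ehw] -> 9 lines: byz etvg uxsg lfwjm trm uzu ehw rty asfvo
Hunk 2: at line 1 remove [uxsg] add [mpk,pgqdk,ufz] -> 11 lines: byz etvg mpk pgqdk ufz lfwjm trm uzu ehw rty asfvo
Hunk 3: at line 1 remove [mpk,pgqdk] add [bydqg] -> 10 lines: byz etvg bydqg ufz lfwjm trm uzu ehw rty asfvo
Hunk 4: at line 2 remove [ufz,lfwjm,trm] add [oae,bggqh] -> 9 lines: byz etvg bydqg oae bggqh uzu ehw rty asfvo
Hunk 5: at line 3 remove [oae,bggqh] add [aiuqz,bogrg] -> 9 lines: byz etvg bydqg aiuqz bogrg uzu ehw rty asfvo
Hunk 6: at line 4 remove [bogrg,uzu] add [kjrwo,wvo,dcuje] -> 10 lines: byz etvg bydqg aiuqz kjrwo wvo dcuje ehw rty asfvo
Final line 3: bydqg

Answer: bydqg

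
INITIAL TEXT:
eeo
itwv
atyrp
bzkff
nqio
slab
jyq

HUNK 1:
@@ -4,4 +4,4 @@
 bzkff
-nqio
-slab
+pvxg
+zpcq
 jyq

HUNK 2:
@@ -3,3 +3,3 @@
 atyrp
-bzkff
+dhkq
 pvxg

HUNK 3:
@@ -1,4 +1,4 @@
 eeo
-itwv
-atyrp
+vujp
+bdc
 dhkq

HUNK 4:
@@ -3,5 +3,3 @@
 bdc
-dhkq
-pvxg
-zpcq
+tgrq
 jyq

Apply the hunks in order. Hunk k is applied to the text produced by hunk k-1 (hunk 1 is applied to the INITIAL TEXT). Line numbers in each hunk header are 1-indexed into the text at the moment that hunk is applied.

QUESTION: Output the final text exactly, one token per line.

Hunk 1: at line 4 remove [nqio,slab] add [pvxg,zpcq] -> 7 lines: eeo itwv atyrp bzkff pvxg zpcq jyq
Hunk 2: at line 3 remove [bzkff] add [dhkq] -> 7 lines: eeo itwv atyrp dhkq pvxg zpcq jyq
Hunk 3: at line 1 remove [itwv,atyrp] add [vujp,bdc] -> 7 lines: eeo vujp bdc dhkq pvxg zpcq jyq
Hunk 4: at line 3 remove [dhkq,pvxg,zpcq] add [tgrq] -> 5 lines: eeo vujp bdc tgrq jyq

Answer: eeo
vujp
bdc
tgrq
jyq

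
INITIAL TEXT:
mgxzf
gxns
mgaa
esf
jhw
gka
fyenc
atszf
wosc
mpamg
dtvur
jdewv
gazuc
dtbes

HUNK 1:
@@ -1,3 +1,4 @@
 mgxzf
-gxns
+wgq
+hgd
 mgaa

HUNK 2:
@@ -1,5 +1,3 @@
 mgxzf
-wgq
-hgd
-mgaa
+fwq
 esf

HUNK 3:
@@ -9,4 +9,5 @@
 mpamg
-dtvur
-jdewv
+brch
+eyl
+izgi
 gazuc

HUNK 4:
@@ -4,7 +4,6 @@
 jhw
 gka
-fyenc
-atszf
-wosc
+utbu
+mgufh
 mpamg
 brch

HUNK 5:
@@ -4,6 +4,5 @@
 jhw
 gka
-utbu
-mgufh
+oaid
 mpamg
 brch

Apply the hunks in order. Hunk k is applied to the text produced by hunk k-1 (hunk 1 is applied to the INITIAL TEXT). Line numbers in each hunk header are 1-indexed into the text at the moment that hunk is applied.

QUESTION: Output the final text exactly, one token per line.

Hunk 1: at line 1 remove [gxns] add [wgq,hgd] -> 15 lines: mgxzf wgq hgd mgaa esf jhw gka fyenc atszf wosc mpamg dtvur jdewv gazuc dtbes
Hunk 2: at line 1 remove [wgq,hgd,mgaa] add [fwq] -> 13 lines: mgxzf fwq esf jhw gka fyenc atszf wosc mpamg dtvur jdewv gazuc dtbes
Hunk 3: at line 9 remove [dtvur,jdewv] add [brch,eyl,izgi] -> 14 lines: mgxzf fwq esf jhw gka fyenc atszf wosc mpamg brch eyl izgi gazuc dtbes
Hunk 4: at line 4 remove [fyenc,atszf,wosc] add [utbu,mgufh] -> 13 lines: mgxzf fwq esf jhw gka utbu mgufh mpamg brch eyl izgi gazuc dtbes
Hunk 5: at line 4 remove [utbu,mgufh] add [oaid] -> 12 lines: mgxzf fwq esf jhw gka oaid mpamg brch eyl izgi gazuc dtbes

Answer: mgxzf
fwq
esf
jhw
gka
oaid
mpamg
brch
eyl
izgi
gazuc
dtbes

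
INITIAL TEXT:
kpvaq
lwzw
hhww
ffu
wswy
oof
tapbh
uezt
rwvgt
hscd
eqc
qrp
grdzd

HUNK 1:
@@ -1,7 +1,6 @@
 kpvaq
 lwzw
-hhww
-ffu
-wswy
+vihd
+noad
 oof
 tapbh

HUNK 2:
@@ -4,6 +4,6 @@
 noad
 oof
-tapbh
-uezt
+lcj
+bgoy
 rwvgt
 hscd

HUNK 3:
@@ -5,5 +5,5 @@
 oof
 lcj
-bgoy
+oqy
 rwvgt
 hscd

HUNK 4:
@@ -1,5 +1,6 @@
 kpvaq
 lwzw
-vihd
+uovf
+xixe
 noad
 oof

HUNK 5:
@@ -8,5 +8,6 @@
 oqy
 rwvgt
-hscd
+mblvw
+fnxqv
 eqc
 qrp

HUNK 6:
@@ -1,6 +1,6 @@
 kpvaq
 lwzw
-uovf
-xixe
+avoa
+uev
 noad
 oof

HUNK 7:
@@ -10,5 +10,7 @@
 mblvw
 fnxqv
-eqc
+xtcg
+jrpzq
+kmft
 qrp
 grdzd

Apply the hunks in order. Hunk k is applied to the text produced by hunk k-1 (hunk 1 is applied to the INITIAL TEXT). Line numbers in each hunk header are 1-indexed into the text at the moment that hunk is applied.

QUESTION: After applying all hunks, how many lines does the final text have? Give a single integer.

Answer: 16

Derivation:
Hunk 1: at line 1 remove [hhww,ffu,wswy] add [vihd,noad] -> 12 lines: kpvaq lwzw vihd noad oof tapbh uezt rwvgt hscd eqc qrp grdzd
Hunk 2: at line 4 remove [tapbh,uezt] add [lcj,bgoy] -> 12 lines: kpvaq lwzw vihd noad oof lcj bgoy rwvgt hscd eqc qrp grdzd
Hunk 3: at line 5 remove [bgoy] add [oqy] -> 12 lines: kpvaq lwzw vihd noad oof lcj oqy rwvgt hscd eqc qrp grdzd
Hunk 4: at line 1 remove [vihd] add [uovf,xixe] -> 13 lines: kpvaq lwzw uovf xixe noad oof lcj oqy rwvgt hscd eqc qrp grdzd
Hunk 5: at line 8 remove [hscd] add [mblvw,fnxqv] -> 14 lines: kpvaq lwzw uovf xixe noad oof lcj oqy rwvgt mblvw fnxqv eqc qrp grdzd
Hunk 6: at line 1 remove [uovf,xixe] add [avoa,uev] -> 14 lines: kpvaq lwzw avoa uev noad oof lcj oqy rwvgt mblvw fnxqv eqc qrp grdzd
Hunk 7: at line 10 remove [eqc] add [xtcg,jrpzq,kmft] -> 16 lines: kpvaq lwzw avoa uev noad oof lcj oqy rwvgt mblvw fnxqv xtcg jrpzq kmft qrp grdzd
Final line count: 16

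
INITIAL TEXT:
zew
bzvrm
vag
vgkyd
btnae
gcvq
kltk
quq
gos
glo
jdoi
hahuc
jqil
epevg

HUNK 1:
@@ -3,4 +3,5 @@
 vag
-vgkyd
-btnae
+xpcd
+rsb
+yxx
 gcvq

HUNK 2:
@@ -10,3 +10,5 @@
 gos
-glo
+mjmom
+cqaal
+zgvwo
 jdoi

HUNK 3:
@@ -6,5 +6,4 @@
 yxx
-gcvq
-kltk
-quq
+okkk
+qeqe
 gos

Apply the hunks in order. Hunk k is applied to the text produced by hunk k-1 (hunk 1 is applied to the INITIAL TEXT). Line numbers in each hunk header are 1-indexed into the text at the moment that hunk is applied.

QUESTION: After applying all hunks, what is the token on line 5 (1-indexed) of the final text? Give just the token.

Hunk 1: at line 3 remove [vgkyd,btnae] add [xpcd,rsb,yxx] -> 15 lines: zew bzvrm vag xpcd rsb yxx gcvq kltk quq gos glo jdoi hahuc jqil epevg
Hunk 2: at line 10 remove [glo] add [mjmom,cqaal,zgvwo] -> 17 lines: zew bzvrm vag xpcd rsb yxx gcvq kltk quq gos mjmom cqaal zgvwo jdoi hahuc jqil epevg
Hunk 3: at line 6 remove [gcvq,kltk,quq] add [okkk,qeqe] -> 16 lines: zew bzvrm vag xpcd rsb yxx okkk qeqe gos mjmom cqaal zgvwo jdoi hahuc jqil epevg
Final line 5: rsb

Answer: rsb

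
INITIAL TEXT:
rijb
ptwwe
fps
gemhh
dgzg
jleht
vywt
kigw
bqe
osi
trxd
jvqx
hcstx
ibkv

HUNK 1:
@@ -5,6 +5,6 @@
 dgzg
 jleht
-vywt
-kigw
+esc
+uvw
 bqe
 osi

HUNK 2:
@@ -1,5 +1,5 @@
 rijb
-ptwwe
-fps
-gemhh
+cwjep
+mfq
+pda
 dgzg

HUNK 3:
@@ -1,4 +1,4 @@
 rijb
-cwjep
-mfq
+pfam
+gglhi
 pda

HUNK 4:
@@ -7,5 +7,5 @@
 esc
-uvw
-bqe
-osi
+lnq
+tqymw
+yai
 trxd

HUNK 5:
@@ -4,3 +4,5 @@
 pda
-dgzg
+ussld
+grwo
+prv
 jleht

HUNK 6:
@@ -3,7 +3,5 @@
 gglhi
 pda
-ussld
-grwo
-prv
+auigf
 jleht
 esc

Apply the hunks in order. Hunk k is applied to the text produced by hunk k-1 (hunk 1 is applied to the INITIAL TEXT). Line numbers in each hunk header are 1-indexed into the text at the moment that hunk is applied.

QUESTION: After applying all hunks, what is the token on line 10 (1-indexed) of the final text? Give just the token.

Answer: yai

Derivation:
Hunk 1: at line 5 remove [vywt,kigw] add [esc,uvw] -> 14 lines: rijb ptwwe fps gemhh dgzg jleht esc uvw bqe osi trxd jvqx hcstx ibkv
Hunk 2: at line 1 remove [ptwwe,fps,gemhh] add [cwjep,mfq,pda] -> 14 lines: rijb cwjep mfq pda dgzg jleht esc uvw bqe osi trxd jvqx hcstx ibkv
Hunk 3: at line 1 remove [cwjep,mfq] add [pfam,gglhi] -> 14 lines: rijb pfam gglhi pda dgzg jleht esc uvw bqe osi trxd jvqx hcstx ibkv
Hunk 4: at line 7 remove [uvw,bqe,osi] add [lnq,tqymw,yai] -> 14 lines: rijb pfam gglhi pda dgzg jleht esc lnq tqymw yai trxd jvqx hcstx ibkv
Hunk 5: at line 4 remove [dgzg] add [ussld,grwo,prv] -> 16 lines: rijb pfam gglhi pda ussld grwo prv jleht esc lnq tqymw yai trxd jvqx hcstx ibkv
Hunk 6: at line 3 remove [ussld,grwo,prv] add [auigf] -> 14 lines: rijb pfam gglhi pda auigf jleht esc lnq tqymw yai trxd jvqx hcstx ibkv
Final line 10: yai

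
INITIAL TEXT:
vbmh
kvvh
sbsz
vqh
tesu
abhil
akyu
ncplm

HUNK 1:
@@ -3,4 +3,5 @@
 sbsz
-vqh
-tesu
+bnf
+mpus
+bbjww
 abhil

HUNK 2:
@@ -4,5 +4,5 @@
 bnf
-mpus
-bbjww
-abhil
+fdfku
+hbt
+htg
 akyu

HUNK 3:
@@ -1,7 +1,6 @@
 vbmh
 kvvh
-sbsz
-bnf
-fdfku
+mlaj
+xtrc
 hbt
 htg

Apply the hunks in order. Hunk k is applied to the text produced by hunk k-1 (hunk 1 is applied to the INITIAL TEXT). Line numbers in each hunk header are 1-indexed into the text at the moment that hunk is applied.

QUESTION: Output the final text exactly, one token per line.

Hunk 1: at line 3 remove [vqh,tesu] add [bnf,mpus,bbjww] -> 9 lines: vbmh kvvh sbsz bnf mpus bbjww abhil akyu ncplm
Hunk 2: at line 4 remove [mpus,bbjww,abhil] add [fdfku,hbt,htg] -> 9 lines: vbmh kvvh sbsz bnf fdfku hbt htg akyu ncplm
Hunk 3: at line 1 remove [sbsz,bnf,fdfku] add [mlaj,xtrc] -> 8 lines: vbmh kvvh mlaj xtrc hbt htg akyu ncplm

Answer: vbmh
kvvh
mlaj
xtrc
hbt
htg
akyu
ncplm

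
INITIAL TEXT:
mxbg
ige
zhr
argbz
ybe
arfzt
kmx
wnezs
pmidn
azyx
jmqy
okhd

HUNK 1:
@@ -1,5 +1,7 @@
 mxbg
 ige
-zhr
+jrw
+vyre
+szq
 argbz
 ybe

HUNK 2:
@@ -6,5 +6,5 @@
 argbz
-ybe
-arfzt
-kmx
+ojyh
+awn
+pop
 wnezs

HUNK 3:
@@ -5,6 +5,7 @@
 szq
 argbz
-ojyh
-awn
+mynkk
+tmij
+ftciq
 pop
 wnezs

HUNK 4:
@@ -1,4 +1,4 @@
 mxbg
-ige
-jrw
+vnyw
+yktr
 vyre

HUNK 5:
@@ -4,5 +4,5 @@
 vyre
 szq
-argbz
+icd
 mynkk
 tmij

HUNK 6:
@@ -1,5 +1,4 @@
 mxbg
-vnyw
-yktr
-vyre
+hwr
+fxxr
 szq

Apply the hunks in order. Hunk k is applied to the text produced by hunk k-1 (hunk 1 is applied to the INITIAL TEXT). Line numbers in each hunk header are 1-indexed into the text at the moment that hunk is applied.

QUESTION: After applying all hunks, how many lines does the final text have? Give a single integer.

Answer: 14

Derivation:
Hunk 1: at line 1 remove [zhr] add [jrw,vyre,szq] -> 14 lines: mxbg ige jrw vyre szq argbz ybe arfzt kmx wnezs pmidn azyx jmqy okhd
Hunk 2: at line 6 remove [ybe,arfzt,kmx] add [ojyh,awn,pop] -> 14 lines: mxbg ige jrw vyre szq argbz ojyh awn pop wnezs pmidn azyx jmqy okhd
Hunk 3: at line 5 remove [ojyh,awn] add [mynkk,tmij,ftciq] -> 15 lines: mxbg ige jrw vyre szq argbz mynkk tmij ftciq pop wnezs pmidn azyx jmqy okhd
Hunk 4: at line 1 remove [ige,jrw] add [vnyw,yktr] -> 15 lines: mxbg vnyw yktr vyre szq argbz mynkk tmij ftciq pop wnezs pmidn azyx jmqy okhd
Hunk 5: at line 4 remove [argbz] add [icd] -> 15 lines: mxbg vnyw yktr vyre szq icd mynkk tmij ftciq pop wnezs pmidn azyx jmqy okhd
Hunk 6: at line 1 remove [vnyw,yktr,vyre] add [hwr,fxxr] -> 14 lines: mxbg hwr fxxr szq icd mynkk tmij ftciq pop wnezs pmidn azyx jmqy okhd
Final line count: 14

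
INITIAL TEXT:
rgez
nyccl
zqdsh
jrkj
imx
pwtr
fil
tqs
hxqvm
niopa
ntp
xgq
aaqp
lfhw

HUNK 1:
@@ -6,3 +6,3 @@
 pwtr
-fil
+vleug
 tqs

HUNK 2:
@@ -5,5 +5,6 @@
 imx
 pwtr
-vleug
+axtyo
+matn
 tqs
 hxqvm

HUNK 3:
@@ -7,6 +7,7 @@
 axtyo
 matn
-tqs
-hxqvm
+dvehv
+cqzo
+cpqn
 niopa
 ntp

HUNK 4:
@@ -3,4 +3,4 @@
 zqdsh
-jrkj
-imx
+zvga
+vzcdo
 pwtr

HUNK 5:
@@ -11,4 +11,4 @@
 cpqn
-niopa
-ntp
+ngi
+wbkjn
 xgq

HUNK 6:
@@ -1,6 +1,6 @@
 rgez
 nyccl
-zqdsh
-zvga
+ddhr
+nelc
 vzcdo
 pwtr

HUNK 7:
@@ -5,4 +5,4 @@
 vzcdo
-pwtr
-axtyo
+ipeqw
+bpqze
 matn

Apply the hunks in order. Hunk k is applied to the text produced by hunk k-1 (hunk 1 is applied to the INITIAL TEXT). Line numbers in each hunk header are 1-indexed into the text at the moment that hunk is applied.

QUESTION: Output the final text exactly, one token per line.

Answer: rgez
nyccl
ddhr
nelc
vzcdo
ipeqw
bpqze
matn
dvehv
cqzo
cpqn
ngi
wbkjn
xgq
aaqp
lfhw

Derivation:
Hunk 1: at line 6 remove [fil] add [vleug] -> 14 lines: rgez nyccl zqdsh jrkj imx pwtr vleug tqs hxqvm niopa ntp xgq aaqp lfhw
Hunk 2: at line 5 remove [vleug] add [axtyo,matn] -> 15 lines: rgez nyccl zqdsh jrkj imx pwtr axtyo matn tqs hxqvm niopa ntp xgq aaqp lfhw
Hunk 3: at line 7 remove [tqs,hxqvm] add [dvehv,cqzo,cpqn] -> 16 lines: rgez nyccl zqdsh jrkj imx pwtr axtyo matn dvehv cqzo cpqn niopa ntp xgq aaqp lfhw
Hunk 4: at line 3 remove [jrkj,imx] add [zvga,vzcdo] -> 16 lines: rgez nyccl zqdsh zvga vzcdo pwtr axtyo matn dvehv cqzo cpqn niopa ntp xgq aaqp lfhw
Hunk 5: at line 11 remove [niopa,ntp] add [ngi,wbkjn] -> 16 lines: rgez nyccl zqdsh zvga vzcdo pwtr axtyo matn dvehv cqzo cpqn ngi wbkjn xgq aaqp lfhw
Hunk 6: at line 1 remove [zqdsh,zvga] add [ddhr,nelc] -> 16 lines: rgez nyccl ddhr nelc vzcdo pwtr axtyo matn dvehv cqzo cpqn ngi wbkjn xgq aaqp lfhw
Hunk 7: at line 5 remove [pwtr,axtyo] add [ipeqw,bpqze] -> 16 lines: rgez nyccl ddhr nelc vzcdo ipeqw bpqze matn dvehv cqzo cpqn ngi wbkjn xgq aaqp lfhw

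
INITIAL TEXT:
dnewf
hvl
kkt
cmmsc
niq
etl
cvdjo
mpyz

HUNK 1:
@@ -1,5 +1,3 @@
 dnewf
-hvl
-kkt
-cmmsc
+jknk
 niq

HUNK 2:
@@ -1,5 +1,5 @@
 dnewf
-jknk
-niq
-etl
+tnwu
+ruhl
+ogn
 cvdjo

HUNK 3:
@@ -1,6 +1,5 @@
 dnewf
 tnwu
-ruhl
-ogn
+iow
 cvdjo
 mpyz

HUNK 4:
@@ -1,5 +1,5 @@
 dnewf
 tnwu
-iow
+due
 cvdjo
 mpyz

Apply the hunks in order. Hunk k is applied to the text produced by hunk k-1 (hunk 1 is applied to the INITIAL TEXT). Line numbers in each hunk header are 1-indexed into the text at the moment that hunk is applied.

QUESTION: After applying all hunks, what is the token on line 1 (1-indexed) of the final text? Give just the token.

Answer: dnewf

Derivation:
Hunk 1: at line 1 remove [hvl,kkt,cmmsc] add [jknk] -> 6 lines: dnewf jknk niq etl cvdjo mpyz
Hunk 2: at line 1 remove [jknk,niq,etl] add [tnwu,ruhl,ogn] -> 6 lines: dnewf tnwu ruhl ogn cvdjo mpyz
Hunk 3: at line 1 remove [ruhl,ogn] add [iow] -> 5 lines: dnewf tnwu iow cvdjo mpyz
Hunk 4: at line 1 remove [iow] add [due] -> 5 lines: dnewf tnwu due cvdjo mpyz
Final line 1: dnewf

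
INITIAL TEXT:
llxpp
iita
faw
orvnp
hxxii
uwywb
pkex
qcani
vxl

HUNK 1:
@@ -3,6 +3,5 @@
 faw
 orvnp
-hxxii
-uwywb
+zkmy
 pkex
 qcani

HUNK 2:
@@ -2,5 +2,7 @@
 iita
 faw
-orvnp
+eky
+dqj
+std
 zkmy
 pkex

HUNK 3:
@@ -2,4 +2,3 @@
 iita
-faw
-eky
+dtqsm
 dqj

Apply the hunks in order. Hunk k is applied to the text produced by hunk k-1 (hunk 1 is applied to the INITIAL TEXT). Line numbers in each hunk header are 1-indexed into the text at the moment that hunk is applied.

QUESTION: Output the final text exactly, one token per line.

Answer: llxpp
iita
dtqsm
dqj
std
zkmy
pkex
qcani
vxl

Derivation:
Hunk 1: at line 3 remove [hxxii,uwywb] add [zkmy] -> 8 lines: llxpp iita faw orvnp zkmy pkex qcani vxl
Hunk 2: at line 2 remove [orvnp] add [eky,dqj,std] -> 10 lines: llxpp iita faw eky dqj std zkmy pkex qcani vxl
Hunk 3: at line 2 remove [faw,eky] add [dtqsm] -> 9 lines: llxpp iita dtqsm dqj std zkmy pkex qcani vxl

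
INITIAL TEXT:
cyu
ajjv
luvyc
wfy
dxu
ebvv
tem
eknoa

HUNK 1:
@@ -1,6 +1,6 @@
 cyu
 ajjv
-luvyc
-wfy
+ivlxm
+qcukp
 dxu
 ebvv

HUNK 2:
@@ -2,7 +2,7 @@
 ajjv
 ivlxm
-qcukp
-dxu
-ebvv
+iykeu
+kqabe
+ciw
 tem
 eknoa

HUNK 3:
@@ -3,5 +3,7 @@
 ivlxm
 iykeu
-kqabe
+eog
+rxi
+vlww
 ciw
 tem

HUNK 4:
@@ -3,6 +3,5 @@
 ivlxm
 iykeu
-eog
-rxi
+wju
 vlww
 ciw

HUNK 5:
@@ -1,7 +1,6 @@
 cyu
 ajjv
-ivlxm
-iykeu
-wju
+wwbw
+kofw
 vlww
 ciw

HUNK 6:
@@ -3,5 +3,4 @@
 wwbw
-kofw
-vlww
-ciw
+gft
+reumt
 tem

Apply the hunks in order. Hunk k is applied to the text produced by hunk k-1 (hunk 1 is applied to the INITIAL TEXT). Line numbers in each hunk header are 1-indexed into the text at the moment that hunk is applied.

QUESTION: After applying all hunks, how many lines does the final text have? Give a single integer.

Answer: 7

Derivation:
Hunk 1: at line 1 remove [luvyc,wfy] add [ivlxm,qcukp] -> 8 lines: cyu ajjv ivlxm qcukp dxu ebvv tem eknoa
Hunk 2: at line 2 remove [qcukp,dxu,ebvv] add [iykeu,kqabe,ciw] -> 8 lines: cyu ajjv ivlxm iykeu kqabe ciw tem eknoa
Hunk 3: at line 3 remove [kqabe] add [eog,rxi,vlww] -> 10 lines: cyu ajjv ivlxm iykeu eog rxi vlww ciw tem eknoa
Hunk 4: at line 3 remove [eog,rxi] add [wju] -> 9 lines: cyu ajjv ivlxm iykeu wju vlww ciw tem eknoa
Hunk 5: at line 1 remove [ivlxm,iykeu,wju] add [wwbw,kofw] -> 8 lines: cyu ajjv wwbw kofw vlww ciw tem eknoa
Hunk 6: at line 3 remove [kofw,vlww,ciw] add [gft,reumt] -> 7 lines: cyu ajjv wwbw gft reumt tem eknoa
Final line count: 7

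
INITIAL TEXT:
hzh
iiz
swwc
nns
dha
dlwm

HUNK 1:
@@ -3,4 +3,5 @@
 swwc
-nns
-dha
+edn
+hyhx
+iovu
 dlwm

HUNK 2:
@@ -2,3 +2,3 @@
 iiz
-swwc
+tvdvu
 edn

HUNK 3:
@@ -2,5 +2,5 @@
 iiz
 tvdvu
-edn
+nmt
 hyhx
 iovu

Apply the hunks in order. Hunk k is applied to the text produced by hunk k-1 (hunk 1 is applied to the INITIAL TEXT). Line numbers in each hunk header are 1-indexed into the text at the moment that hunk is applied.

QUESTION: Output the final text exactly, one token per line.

Answer: hzh
iiz
tvdvu
nmt
hyhx
iovu
dlwm

Derivation:
Hunk 1: at line 3 remove [nns,dha] add [edn,hyhx,iovu] -> 7 lines: hzh iiz swwc edn hyhx iovu dlwm
Hunk 2: at line 2 remove [swwc] add [tvdvu] -> 7 lines: hzh iiz tvdvu edn hyhx iovu dlwm
Hunk 3: at line 2 remove [edn] add [nmt] -> 7 lines: hzh iiz tvdvu nmt hyhx iovu dlwm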